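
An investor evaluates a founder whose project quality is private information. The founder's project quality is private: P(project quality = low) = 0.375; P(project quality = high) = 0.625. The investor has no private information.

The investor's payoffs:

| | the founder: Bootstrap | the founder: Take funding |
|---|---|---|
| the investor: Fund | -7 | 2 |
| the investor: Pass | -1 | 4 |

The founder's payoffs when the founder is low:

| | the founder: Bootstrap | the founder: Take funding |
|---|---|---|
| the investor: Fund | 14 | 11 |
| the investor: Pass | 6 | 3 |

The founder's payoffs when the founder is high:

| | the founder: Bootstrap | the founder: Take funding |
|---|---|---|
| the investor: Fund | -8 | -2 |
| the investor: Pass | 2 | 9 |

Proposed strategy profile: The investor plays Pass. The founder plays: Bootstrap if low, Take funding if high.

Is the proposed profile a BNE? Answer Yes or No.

The investor plays Pass: E[Pass] = 0.375·(-1) + 0.625·(4) = 2.125; E[Fund] = -1.375. Best-responding. ✓
The founder (project quality low), facing Pass: Bootstrap gives 6, Take funding gives 3. Proposed Bootstrap is best. ✓
The founder (project quality high), facing Pass: Bootstrap gives 2, Take funding gives 9. Proposed Take funding is best. ✓

Yes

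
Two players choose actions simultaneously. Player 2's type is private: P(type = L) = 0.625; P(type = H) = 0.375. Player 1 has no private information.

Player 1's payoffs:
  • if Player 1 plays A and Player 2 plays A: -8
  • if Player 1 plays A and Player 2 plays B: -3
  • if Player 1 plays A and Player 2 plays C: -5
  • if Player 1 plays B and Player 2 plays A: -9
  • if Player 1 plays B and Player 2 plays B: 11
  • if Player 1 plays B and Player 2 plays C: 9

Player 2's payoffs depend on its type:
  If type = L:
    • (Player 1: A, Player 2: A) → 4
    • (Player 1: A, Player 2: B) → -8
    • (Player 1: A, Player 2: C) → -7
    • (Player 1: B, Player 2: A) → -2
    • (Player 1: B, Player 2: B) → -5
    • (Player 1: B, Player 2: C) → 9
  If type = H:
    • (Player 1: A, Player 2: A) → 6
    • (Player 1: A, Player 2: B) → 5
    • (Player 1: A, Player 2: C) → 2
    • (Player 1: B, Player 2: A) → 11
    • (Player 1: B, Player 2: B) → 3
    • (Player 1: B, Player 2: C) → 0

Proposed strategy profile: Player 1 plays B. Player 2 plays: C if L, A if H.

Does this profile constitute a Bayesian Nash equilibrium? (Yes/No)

Player 1 plays B: E[B] = 0.625·(9) + 0.375·(-9) = 2.25; E[A] = -6.125. Best-responding. ✓
Player 2 (type L), facing B: A gives -2, B gives -5, C gives 9. Proposed C is best. ✓
Player 2 (type H), facing B: A gives 11, B gives 3, C gives 0. Proposed A is best. ✓

Yes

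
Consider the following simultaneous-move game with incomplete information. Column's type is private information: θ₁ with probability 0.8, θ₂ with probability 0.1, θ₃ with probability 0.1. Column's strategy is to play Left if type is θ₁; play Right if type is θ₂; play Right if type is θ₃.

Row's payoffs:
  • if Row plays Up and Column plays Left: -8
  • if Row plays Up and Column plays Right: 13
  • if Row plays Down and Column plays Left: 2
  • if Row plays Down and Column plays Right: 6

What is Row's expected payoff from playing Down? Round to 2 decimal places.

Take the expectation over Column's type, weighting each type's action by its prior probability.
E[Down] = 0.8·2 + 0.1·6 + 0.1·6 = 1.6 + 0.6 + 0.6 = 2.8

2.80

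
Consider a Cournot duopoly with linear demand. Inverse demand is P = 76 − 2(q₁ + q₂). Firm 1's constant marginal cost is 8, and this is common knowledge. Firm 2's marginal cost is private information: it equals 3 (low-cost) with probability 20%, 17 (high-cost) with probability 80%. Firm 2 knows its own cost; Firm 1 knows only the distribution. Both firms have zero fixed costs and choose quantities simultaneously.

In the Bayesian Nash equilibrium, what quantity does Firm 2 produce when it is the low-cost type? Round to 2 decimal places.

Firm 2 with cost c maximizes (76 − 2(q₁+q₂) − c)·q₂, giving q₂(c) = (76 − c − 2q₁)/4.
E[c₂] = 0.2·3 + 0.8·17 = 14.2
Firm 1's FOC against E[q₂] yields q₁ = (76 − 2·8 + E[c₂])/6 = (76 − 16 + 14.2)/6 = 12.3667.
q₂(low-cost) = (76 − 3 − 2·12.3667)/4 = 12.0667.

12.07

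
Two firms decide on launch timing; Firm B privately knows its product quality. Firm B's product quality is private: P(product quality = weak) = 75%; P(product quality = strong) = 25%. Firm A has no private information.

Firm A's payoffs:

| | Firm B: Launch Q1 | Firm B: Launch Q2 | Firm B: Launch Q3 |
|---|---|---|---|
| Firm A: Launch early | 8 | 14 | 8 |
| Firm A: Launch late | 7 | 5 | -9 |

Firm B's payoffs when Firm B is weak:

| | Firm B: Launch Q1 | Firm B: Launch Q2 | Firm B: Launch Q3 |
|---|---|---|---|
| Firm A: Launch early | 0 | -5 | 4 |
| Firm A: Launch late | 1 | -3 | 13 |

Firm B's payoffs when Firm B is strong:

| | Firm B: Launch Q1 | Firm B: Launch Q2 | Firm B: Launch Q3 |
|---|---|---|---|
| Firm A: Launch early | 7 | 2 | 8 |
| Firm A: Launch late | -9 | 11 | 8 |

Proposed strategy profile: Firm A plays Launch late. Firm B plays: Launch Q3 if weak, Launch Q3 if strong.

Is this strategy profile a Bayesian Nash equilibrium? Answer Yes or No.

No

Firm A plays Launch late: E[Launch late] = 0.75·(-9) + 0.25·(-9) = -9; E[Launch early] = 8. Not best-responding. ✗
Firm B (product quality weak), facing Launch late: Launch Q1 gives 1, Launch Q2 gives -3, Launch Q3 gives 13. Proposed Launch Q3 is best. ✓
Firm B (product quality strong), facing Launch late: Launch Q1 gives -9, Launch Q2 gives 11, Launch Q3 gives 8. Proposed Launch Q3 is not best — profitable deviation exists. ✗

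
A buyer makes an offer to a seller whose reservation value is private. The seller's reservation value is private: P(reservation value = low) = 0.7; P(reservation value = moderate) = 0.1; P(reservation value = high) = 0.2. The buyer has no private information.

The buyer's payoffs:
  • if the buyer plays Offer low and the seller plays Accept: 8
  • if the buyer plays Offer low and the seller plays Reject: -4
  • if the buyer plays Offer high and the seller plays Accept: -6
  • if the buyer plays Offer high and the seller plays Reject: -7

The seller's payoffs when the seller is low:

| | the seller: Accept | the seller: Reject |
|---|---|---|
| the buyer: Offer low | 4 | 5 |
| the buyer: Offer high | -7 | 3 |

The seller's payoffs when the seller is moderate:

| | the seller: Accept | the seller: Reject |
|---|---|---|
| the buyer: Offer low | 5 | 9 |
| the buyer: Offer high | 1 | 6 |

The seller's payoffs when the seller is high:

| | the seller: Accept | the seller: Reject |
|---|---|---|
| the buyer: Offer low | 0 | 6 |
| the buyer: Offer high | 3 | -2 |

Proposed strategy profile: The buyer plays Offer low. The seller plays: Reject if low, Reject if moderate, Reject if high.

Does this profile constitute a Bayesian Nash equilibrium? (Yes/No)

The buyer plays Offer low: E[Offer low] = 0.7·(-4) + 0.1·(-4) + 0.2·(-4) = -4; E[Offer high] = -7. Best-responding. ✓
The seller (reservation value low), facing Offer low: Accept gives 4, Reject gives 5. Proposed Reject is best. ✓
The seller (reservation value moderate), facing Offer low: Accept gives 5, Reject gives 9. Proposed Reject is best. ✓
The seller (reservation value high), facing Offer low: Accept gives 0, Reject gives 6. Proposed Reject is best. ✓

Yes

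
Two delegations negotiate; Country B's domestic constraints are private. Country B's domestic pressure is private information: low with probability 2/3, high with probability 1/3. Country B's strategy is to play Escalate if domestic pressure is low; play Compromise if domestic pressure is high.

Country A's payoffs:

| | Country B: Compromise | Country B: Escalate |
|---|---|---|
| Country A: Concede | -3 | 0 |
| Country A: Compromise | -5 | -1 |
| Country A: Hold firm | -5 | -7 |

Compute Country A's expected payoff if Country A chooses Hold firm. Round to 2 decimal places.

Take the expectation over Country B's domestic pressure, weighting each type's action by its prior probability.
E[Hold firm] = 2/3·(-7) + 1/3·(-5) = (-14/3) + (-5/3) = -19/3

-6.33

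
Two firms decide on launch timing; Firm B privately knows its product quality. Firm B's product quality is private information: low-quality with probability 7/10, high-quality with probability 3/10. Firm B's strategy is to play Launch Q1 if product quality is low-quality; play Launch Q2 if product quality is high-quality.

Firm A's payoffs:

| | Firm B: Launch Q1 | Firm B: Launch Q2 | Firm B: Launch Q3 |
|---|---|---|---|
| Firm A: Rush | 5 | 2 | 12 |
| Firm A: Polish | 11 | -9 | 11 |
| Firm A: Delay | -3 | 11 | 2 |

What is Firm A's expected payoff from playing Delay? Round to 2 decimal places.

E[Delay] = 7/10·(-3) + 3/10·11 = (-21/10) + 33/10 = 6/5

1.20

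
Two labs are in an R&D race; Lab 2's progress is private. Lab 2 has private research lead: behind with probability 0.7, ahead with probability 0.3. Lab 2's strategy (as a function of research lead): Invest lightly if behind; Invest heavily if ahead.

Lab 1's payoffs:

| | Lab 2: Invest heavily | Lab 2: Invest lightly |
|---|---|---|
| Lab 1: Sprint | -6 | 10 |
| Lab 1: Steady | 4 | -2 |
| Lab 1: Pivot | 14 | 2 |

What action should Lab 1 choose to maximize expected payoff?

Pivot

E[Sprint] = 0.7·(10) + 0.3·(-6) = 5.2
E[Steady] = 0.7·(-2) + 0.3·(4) = -0.2
E[Pivot] = 0.7·(2) + 0.3·(14) = 5.6
Best response: Pivot (5.6 is the largest).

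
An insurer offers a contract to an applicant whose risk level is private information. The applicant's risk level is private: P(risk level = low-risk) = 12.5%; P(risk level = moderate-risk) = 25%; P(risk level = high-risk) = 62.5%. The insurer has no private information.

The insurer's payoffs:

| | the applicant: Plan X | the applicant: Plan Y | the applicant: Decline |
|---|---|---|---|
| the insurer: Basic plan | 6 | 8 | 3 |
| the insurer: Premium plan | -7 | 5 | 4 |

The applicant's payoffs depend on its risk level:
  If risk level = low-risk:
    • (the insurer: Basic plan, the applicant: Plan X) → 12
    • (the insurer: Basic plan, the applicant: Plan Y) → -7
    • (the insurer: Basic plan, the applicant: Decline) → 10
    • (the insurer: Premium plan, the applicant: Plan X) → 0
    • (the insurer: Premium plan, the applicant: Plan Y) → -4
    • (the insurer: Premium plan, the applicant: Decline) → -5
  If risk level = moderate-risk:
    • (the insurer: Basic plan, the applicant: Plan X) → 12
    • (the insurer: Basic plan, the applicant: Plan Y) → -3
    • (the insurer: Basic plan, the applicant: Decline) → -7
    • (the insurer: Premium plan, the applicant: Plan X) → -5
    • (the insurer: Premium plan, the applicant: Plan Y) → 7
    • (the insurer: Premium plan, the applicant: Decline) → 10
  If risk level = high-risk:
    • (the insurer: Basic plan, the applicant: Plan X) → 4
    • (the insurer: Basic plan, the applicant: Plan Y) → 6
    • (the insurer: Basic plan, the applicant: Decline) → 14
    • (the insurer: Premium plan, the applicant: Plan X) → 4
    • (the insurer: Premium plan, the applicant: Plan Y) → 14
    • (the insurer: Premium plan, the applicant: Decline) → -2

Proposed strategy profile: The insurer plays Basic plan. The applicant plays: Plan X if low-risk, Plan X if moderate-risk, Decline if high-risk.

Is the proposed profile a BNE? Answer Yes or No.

The insurer plays Basic plan: E[Basic plan] = 0.125·(6) + 0.25·(6) + 0.625·(3) = 4.125; E[Premium plan] = -0.125. Best-responding. ✓
The applicant (risk level low-risk), facing Basic plan: Plan X gives 12, Plan Y gives -7, Decline gives 10. Proposed Plan X is best. ✓
The applicant (risk level moderate-risk), facing Basic plan: Plan X gives 12, Plan Y gives -3, Decline gives -7. Proposed Plan X is best. ✓
The applicant (risk level high-risk), facing Basic plan: Plan X gives 4, Plan Y gives 6, Decline gives 14. Proposed Decline is best. ✓

Yes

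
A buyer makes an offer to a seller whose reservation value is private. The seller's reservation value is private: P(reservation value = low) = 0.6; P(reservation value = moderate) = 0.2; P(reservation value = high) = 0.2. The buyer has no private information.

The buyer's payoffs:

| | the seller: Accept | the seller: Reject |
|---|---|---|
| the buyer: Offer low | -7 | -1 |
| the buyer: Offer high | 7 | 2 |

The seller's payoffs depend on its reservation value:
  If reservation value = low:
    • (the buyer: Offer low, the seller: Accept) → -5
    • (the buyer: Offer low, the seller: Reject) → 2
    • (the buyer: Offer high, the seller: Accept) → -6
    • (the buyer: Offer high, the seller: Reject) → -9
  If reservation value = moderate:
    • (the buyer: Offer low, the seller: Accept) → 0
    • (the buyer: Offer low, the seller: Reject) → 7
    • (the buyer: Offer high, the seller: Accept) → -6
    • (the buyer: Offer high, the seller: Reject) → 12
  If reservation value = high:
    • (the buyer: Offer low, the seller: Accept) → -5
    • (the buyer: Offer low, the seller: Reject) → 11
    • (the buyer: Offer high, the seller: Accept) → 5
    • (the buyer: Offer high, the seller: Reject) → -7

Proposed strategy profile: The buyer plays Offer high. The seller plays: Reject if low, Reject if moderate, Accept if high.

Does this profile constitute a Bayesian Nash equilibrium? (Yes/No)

The buyer plays Offer high: E[Offer high] = 0.6·(2) + 0.2·(2) + 0.2·(7) = 3; E[Offer low] = -2.2. Best-responding. ✓
The seller (reservation value low), facing Offer high: Accept gives -6, Reject gives -9. Proposed Reject is not best — profitable deviation exists. ✗
The seller (reservation value moderate), facing Offer high: Accept gives -6, Reject gives 12. Proposed Reject is best. ✓
The seller (reservation value high), facing Offer high: Accept gives 5, Reject gives -7. Proposed Accept is best. ✓

No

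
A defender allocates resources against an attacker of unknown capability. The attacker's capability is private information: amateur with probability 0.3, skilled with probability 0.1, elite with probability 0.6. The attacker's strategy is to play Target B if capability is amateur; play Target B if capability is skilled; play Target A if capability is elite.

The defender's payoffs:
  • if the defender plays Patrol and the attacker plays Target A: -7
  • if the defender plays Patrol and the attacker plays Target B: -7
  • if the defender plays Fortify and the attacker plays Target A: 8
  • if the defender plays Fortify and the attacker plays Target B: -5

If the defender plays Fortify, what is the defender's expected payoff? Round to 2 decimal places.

2.80

Take the expectation over the attacker's capability, weighting each type's action by its prior probability.
E[Fortify] = 0.3·(-5) + 0.1·(-5) + 0.6·8 = (-1.5) + (-0.5) + 4.8 = 2.8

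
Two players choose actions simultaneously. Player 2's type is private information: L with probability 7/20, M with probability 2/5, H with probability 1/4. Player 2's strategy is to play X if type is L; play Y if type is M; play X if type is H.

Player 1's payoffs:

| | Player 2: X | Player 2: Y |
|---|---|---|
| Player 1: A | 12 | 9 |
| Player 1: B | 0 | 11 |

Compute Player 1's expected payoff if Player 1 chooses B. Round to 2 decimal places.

E[B] = 7/20·0 + 2/5·11 + 1/4·0 = 0 + 22/5 + 0 = 22/5

4.40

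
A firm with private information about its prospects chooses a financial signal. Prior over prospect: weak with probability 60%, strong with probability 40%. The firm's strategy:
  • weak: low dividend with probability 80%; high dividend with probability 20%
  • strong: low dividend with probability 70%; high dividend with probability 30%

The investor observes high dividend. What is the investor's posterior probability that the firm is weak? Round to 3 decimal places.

0.500

P(high dividend) = 0.6·0.2 + 0.4·0.3 = 0.24
P(weak | high dividend) = (0.6·0.2) / 0.24 = 0.12 / 0.24 = 0.5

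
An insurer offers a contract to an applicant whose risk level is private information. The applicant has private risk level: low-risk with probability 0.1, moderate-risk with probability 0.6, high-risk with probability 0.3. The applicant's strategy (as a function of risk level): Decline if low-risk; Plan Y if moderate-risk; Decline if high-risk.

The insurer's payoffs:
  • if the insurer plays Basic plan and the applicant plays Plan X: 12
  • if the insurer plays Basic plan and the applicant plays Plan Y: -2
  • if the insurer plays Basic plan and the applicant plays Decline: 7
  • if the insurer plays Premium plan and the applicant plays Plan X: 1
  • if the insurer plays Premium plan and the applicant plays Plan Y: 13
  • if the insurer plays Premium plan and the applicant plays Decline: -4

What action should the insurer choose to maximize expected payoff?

Premium plan

E[Basic plan] = 0.1·(7) + 0.6·(-2) + 0.3·(7) = 1.6
E[Premium plan] = 0.1·(-4) + 0.6·(13) + 0.3·(-4) = 6.2
Best response: Premium plan (6.2 is the largest).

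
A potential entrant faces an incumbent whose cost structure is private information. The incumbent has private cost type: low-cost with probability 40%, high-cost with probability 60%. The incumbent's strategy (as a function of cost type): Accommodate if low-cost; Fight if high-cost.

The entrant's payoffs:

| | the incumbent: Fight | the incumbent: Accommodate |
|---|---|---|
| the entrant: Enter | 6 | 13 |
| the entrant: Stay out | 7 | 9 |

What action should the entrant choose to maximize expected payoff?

Compute the entrant's expected payoff for each action, taking the expectation over the incumbent's type.
E[Enter] = 0.4·(13) + 0.6·(6) = 8.8
E[Stay out] = 0.4·(9) + 0.6·(7) = 7.8
Best response: Enter (8.8 is the largest).

Enter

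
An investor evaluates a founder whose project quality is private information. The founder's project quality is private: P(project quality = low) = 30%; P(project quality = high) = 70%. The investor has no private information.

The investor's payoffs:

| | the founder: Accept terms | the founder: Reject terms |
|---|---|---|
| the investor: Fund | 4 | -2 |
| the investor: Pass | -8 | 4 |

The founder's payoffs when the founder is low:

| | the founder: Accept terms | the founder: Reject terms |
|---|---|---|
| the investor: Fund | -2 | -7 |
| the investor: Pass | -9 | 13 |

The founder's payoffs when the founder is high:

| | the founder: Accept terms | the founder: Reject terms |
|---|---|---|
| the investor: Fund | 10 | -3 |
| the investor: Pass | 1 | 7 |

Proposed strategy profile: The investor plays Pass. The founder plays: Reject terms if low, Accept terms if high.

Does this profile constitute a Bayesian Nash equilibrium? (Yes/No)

No

A profile is a BNE iff every type of every player is best-responding given beliefs about the other side.
The investor plays Pass: E[Pass] = 0.3·(4) + 0.7·(-8) = -4.4; E[Fund] = 2.2. Not best-responding. ✗
The founder (project quality low), facing Pass: Accept terms gives -9, Reject terms gives 13. Proposed Reject terms is best. ✓
The founder (project quality high), facing Pass: Accept terms gives 1, Reject terms gives 7. Proposed Accept terms is not best — profitable deviation exists. ✗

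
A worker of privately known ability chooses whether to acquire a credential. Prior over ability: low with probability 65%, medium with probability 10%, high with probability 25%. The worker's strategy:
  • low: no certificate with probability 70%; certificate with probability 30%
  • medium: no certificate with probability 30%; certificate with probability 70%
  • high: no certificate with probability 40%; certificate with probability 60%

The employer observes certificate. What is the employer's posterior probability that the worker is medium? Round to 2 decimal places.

0.17

Apply Bayes' rule using the sender's strategy as the likelihood.
P(certificate) = 0.65·0.3 + 0.1·0.7 + 0.25·0.6 = 0.415
P(medium | certificate) = (0.1·0.7) / 0.415 = 0.07 / 0.415 = 0.168675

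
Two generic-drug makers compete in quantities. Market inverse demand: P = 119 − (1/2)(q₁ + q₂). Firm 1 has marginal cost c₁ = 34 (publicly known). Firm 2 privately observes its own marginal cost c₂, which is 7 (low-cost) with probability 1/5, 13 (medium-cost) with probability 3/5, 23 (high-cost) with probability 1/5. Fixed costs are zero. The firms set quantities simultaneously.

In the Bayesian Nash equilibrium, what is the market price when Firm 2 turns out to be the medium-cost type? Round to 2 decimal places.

Type-c best response for Firm 2: q₂(c) = (119 − c) − q₁/2.
Firm 1 maximizes expected profit; its first-order condition is 119 − q₁ − (1/2)E[q₂] − 34 = 0.
Substituting E[q₂] and solving: E[c₂] = 13.8, so q₁ = (119 − 2·34 + 13.8)/(3/2) = 43.2.
q₂(medium-cost) = 84.4, so P = 119 − (1/2)·(43.2 + 84.4) = 55.2.

55.20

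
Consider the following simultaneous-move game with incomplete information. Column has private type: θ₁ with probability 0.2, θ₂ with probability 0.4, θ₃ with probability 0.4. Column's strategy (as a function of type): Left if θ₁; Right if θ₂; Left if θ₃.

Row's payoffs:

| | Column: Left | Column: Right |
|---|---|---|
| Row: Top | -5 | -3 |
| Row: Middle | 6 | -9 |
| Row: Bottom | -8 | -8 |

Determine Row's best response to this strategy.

Middle

E[Top] = 0.2·(-5) + 0.4·(-3) + 0.4·(-5) = -4.2
E[Middle] = 0.2·(6) + 0.4·(-9) + 0.4·(6) = 0
E[Bottom] = 0.2·(-8) + 0.4·(-8) + 0.4·(-8) = -8
Best response: Middle (0 is the largest).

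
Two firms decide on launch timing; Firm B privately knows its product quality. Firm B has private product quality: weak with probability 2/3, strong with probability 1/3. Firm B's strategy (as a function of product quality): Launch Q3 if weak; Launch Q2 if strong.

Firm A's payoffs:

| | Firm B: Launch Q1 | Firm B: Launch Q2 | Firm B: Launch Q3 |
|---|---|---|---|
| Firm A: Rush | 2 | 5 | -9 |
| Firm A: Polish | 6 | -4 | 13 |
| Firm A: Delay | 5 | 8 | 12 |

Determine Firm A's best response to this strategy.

E[Rush] = 2/3·(-9) + 1/3·(5) = -13/3
E[Polish] = 2/3·(13) + 1/3·(-4) = 22/3
E[Delay] = 2/3·(12) + 1/3·(8) = 32/3
Best response: Delay (32/3 is the largest).

Delay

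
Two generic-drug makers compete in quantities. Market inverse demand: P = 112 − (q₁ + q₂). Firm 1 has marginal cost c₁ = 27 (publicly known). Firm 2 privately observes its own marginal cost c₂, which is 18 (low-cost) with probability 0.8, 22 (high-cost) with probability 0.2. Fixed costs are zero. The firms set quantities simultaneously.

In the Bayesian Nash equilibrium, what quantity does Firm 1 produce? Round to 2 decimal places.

25.60

Type-c best response for Firm 2: q₂(c) = (112 − c)/2 − q₁/2.
Firm 1 maximizes expected profit; its first-order condition is 112 − 2q₁ − E[q₂] − 27 = 0.
Substituting E[q₂] and solving: E[c₂] = 18.8, so q₁ = (112 − 2·27 + 18.8)/3 = 25.6.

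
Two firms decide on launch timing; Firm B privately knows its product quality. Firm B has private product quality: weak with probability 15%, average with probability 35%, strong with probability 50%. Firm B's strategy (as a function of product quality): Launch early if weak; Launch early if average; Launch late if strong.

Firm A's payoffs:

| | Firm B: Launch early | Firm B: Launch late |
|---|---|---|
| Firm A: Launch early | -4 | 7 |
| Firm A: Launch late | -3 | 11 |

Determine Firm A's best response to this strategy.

Launch late

E[Launch early] = 0.15·(-4) + 0.35·(-4) + 0.5·(7) = 1.5
E[Launch late] = 0.15·(-3) + 0.35·(-3) + 0.5·(11) = 4
Best response: Launch late (4 is the largest).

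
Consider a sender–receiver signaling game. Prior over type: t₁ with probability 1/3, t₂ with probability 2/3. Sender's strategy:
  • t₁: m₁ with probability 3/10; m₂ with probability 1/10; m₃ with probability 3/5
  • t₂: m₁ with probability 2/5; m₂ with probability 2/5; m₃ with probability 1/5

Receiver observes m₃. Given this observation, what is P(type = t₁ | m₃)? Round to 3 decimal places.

0.600

Apply Bayes' rule using the sender's strategy as the likelihood.
P(m₃) = (1/3)·(3/5) + (2/3)·(1/5) = 1/3
P(t₁ | m₃) = ((1/3)·(3/5)) / (1/3) = (1/5) / (1/3) = 3/5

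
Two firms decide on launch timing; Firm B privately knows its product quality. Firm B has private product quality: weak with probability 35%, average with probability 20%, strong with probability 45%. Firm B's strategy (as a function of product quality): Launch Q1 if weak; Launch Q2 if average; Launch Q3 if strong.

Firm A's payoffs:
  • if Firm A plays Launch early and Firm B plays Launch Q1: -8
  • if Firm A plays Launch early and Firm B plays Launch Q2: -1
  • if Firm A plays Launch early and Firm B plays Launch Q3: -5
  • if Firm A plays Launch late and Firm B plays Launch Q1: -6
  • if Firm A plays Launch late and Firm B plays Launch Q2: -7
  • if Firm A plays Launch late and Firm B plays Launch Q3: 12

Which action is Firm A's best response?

Compute Firm A's expected payoff for each action, taking the expectation over Firm B's type.
E[Launch early] = 0.35·(-8) + 0.2·(-1) + 0.45·(-5) = -5.25
E[Launch late] = 0.35·(-6) + 0.2·(-7) + 0.45·(12) = 1.9
Best response: Launch late (1.9 is the largest).

Launch late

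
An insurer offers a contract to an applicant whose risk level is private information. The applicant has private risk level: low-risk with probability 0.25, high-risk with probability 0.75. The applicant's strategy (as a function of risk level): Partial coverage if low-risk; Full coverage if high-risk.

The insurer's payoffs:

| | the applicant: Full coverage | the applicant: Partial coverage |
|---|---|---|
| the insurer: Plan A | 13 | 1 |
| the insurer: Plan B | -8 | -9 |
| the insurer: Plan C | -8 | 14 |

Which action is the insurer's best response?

Plan A

Compute the insurer's expected payoff for each action, taking the expectation over the applicant's type.
E[Plan A] = 0.25·(1) + 0.75·(13) = 10
E[Plan B] = 0.25·(-9) + 0.75·(-8) = -8.25
E[Plan C] = 0.25·(14) + 0.75·(-8) = -2.5
Best response: Plan A (10 is the largest).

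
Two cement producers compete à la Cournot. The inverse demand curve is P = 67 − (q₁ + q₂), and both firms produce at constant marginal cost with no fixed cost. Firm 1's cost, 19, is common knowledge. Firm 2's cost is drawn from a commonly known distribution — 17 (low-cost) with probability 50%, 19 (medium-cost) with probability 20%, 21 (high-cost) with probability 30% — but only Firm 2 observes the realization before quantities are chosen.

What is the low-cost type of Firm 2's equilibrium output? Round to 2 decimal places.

17.07

Each type of Firm 2 best-responds to q₁; Firm 1 best-responds to the expected q₂ over Firm 2's types.
Firm 2 with cost c maximizes (67 − (q₁+q₂) − c)·q₂, giving q₂(c) = (67 − c − q₁)/2.
E[c₂] = 0.5·17 + 0.2·19 + 0.3·21 = 18.6
Firm 1's FOC against E[q₂] yields q₁ = (67 − 2·19 + E[c₂])/3 = (67 − 38 + 18.6)/3 = 15.8667.
q₂(low-cost) = (67 − 17 − 15.8667)/2 = 17.0667.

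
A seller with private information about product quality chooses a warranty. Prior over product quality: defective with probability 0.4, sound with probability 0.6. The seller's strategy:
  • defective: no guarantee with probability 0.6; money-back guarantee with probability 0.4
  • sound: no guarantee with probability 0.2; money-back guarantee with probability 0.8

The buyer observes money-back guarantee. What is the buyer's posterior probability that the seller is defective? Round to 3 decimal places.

P(money-back guarantee) = 0.4·0.4 + 0.6·0.8 = 0.64
P(defective | money-back guarantee) = (0.4·0.4) / 0.64 = 0.16 / 0.64 = 0.25

0.250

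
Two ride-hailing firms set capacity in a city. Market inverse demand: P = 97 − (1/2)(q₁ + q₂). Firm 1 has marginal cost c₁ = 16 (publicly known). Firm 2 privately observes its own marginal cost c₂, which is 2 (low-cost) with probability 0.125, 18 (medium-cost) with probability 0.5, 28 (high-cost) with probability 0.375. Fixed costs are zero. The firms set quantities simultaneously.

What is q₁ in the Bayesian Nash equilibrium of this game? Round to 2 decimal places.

Type-c best response for Firm 2: q₂(c) = (97 − c) − q₁/2.
Firm 1 maximizes expected profit; its first-order condition is 97 − q₁ − (1/2)E[q₂] − 16 = 0.
Substituting E[q₂] and solving: E[c₂] = 19.75, so q₁ = (97 − 2·16 + 19.75)/(3/2) = 56.5.

56.50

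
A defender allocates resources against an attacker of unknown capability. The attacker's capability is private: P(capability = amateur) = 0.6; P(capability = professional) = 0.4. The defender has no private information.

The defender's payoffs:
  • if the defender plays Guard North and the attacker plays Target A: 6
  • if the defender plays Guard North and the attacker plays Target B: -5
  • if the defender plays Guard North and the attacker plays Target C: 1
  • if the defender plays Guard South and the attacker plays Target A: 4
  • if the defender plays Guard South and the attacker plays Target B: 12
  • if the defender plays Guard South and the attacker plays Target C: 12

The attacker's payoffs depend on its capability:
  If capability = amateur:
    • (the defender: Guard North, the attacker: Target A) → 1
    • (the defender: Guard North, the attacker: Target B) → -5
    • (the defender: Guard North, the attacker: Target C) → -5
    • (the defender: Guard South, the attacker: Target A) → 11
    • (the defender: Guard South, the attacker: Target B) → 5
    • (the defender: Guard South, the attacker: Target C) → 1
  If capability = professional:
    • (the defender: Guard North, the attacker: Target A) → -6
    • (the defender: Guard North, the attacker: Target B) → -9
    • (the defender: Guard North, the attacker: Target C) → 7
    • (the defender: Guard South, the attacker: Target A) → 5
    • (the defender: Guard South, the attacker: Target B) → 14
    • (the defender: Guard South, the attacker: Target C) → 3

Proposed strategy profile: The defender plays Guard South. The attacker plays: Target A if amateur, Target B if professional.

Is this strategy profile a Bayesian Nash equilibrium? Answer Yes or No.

Yes

The defender plays Guard South: E[Guard South] = 0.6·(4) + 0.4·(12) = 7.2; E[Guard North] = 1.6. Best-responding. ✓
The attacker (capability amateur), facing Guard South: Target A gives 11, Target B gives 5, Target C gives 1. Proposed Target A is best. ✓
The attacker (capability professional), facing Guard South: Target A gives 5, Target B gives 14, Target C gives 3. Proposed Target B is best. ✓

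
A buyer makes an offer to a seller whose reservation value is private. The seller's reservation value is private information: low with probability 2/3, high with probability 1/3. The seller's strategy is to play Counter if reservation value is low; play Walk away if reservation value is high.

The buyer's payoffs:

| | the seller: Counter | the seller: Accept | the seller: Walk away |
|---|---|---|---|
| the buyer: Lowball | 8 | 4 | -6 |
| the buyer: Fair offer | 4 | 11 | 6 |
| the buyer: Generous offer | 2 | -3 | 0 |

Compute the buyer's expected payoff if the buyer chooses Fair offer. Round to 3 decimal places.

E[Fair offer] = 2/3·4 + 1/3·6 = 8/3 + 2 = 14/3

4.667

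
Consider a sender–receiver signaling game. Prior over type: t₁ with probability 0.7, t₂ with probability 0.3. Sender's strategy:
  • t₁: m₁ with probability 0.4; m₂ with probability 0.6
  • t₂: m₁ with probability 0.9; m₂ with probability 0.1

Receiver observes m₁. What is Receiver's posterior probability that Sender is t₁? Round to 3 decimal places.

0.509

Apply Bayes' rule using the sender's strategy as the likelihood.
P(m₁) = 0.7·0.4 + 0.3·0.9 = 0.55
P(t₁ | m₁) = (0.7·0.4) / 0.55 = 0.28 / 0.55 = 0.509091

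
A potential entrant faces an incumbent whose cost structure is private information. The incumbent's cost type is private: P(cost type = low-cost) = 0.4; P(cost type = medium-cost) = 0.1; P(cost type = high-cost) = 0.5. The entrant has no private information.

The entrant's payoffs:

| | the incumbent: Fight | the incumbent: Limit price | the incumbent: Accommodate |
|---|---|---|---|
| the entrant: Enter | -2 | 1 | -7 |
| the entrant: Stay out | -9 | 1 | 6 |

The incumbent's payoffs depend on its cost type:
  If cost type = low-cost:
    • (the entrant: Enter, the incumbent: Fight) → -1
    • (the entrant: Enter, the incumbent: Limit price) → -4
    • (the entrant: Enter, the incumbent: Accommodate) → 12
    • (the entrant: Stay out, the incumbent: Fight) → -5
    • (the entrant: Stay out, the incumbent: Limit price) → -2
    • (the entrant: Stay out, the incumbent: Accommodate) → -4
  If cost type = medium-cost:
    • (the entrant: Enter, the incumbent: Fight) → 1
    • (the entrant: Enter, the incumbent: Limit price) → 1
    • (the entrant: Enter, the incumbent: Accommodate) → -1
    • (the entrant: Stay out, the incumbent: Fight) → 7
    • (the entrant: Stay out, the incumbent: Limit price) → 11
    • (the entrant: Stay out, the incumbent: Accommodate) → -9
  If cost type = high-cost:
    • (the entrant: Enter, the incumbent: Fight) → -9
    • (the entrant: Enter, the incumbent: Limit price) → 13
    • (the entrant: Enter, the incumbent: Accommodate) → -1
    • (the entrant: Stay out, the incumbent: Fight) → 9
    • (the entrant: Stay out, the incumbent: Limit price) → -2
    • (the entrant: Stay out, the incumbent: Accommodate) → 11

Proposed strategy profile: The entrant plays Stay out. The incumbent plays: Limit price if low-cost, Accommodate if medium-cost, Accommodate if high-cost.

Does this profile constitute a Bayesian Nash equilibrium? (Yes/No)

A profile is a BNE iff every type of every player is best-responding given beliefs about the other side.
The entrant plays Stay out: E[Stay out] = 0.4·(1) + 0.1·(6) + 0.5·(6) = 4; E[Enter] = -3.8. Best-responding. ✓
The incumbent (cost type low-cost), facing Stay out: Fight gives -5, Limit price gives -2, Accommodate gives -4. Proposed Limit price is best. ✓
The incumbent (cost type medium-cost), facing Stay out: Fight gives 7, Limit price gives 11, Accommodate gives -9. Proposed Accommodate is not best — profitable deviation exists. ✗
The incumbent (cost type high-cost), facing Stay out: Fight gives 9, Limit price gives -2, Accommodate gives 11. Proposed Accommodate is best. ✓

No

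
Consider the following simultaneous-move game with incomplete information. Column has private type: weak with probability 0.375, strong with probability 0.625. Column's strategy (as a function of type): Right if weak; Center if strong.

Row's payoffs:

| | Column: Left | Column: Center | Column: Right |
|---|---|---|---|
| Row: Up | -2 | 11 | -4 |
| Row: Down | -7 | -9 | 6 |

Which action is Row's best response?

Up

Compute Row's expected payoff for each action, taking the expectation over Column's type.
E[Up] = 0.375·(-4) + 0.625·(11) = 5.375
E[Down] = 0.375·(6) + 0.625·(-9) = -3.375
Best response: Up (5.375 is the largest).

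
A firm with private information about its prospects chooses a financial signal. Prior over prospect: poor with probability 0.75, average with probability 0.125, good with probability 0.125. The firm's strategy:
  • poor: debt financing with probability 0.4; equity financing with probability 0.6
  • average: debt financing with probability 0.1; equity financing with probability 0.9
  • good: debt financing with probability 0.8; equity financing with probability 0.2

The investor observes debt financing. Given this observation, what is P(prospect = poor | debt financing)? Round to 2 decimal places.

P(debt financing) = 0.75·0.4 + 0.125·0.1 + 0.125·0.8 = 0.4125
P(poor | debt financing) = (0.75·0.4) / 0.4125 = 0.3 / 0.4125 = 0.727273

0.73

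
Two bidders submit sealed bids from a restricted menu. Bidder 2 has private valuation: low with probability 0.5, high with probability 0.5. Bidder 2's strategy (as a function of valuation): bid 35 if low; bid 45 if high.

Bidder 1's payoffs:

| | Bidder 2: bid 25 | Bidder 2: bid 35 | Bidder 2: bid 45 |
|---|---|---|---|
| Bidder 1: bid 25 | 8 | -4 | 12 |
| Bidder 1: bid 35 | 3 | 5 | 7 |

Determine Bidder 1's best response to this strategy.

E[bid 25] = 0.5·(-4) + 0.5·(12) = 4
E[bid 35] = 0.5·(5) + 0.5·(7) = 6
Best response: bid 35 (6 is the largest).

bid 35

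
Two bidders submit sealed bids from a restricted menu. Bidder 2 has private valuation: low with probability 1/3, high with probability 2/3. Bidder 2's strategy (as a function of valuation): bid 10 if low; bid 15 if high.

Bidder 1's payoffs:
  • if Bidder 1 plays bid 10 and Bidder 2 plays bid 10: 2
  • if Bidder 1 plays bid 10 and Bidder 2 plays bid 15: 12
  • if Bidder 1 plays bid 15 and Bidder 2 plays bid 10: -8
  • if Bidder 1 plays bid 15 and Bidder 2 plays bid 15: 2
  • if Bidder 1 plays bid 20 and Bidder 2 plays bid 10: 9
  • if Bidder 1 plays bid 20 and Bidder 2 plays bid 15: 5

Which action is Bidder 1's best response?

bid 10

E[bid 10] = 1/3·(2) + 2/3·(12) = 26/3
E[bid 15] = 1/3·(-8) + 2/3·(2) = -4/3
E[bid 20] = 1/3·(9) + 2/3·(5) = 19/3
Best response: bid 10 (26/3 is the largest).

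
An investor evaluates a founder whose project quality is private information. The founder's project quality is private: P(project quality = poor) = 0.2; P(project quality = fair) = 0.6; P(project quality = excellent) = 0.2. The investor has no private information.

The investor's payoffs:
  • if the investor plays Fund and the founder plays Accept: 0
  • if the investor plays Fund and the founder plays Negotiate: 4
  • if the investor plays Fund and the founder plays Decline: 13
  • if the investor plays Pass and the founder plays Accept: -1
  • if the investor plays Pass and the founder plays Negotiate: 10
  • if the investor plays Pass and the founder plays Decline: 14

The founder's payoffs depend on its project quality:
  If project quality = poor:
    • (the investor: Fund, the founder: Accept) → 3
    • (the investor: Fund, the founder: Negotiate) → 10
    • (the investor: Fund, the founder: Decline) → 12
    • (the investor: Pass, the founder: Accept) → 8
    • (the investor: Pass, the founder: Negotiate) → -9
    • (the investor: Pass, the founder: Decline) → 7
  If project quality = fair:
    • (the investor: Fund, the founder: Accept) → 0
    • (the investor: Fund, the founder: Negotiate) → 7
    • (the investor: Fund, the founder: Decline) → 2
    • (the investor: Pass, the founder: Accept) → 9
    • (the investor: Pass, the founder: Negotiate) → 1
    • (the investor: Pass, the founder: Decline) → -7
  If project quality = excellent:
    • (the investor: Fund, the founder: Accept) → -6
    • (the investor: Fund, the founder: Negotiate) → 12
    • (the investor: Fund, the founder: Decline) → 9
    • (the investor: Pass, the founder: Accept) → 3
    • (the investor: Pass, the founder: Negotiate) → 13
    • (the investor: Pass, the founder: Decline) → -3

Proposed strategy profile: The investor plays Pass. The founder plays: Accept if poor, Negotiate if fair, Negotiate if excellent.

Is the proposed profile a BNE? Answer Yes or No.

The investor plays Pass: E[Pass] = 0.2·(-1) + 0.6·(10) + 0.2·(10) = 7.8; E[Fund] = 3.2. Best-responding. ✓
The founder (project quality poor), facing Pass: Accept gives 8, Negotiate gives -9, Decline gives 7. Proposed Accept is best. ✓
The founder (project quality fair), facing Pass: Accept gives 9, Negotiate gives 1, Decline gives -7. Proposed Negotiate is not best — profitable deviation exists. ✗
The founder (project quality excellent), facing Pass: Accept gives 3, Negotiate gives 13, Decline gives -3. Proposed Negotiate is best. ✓

No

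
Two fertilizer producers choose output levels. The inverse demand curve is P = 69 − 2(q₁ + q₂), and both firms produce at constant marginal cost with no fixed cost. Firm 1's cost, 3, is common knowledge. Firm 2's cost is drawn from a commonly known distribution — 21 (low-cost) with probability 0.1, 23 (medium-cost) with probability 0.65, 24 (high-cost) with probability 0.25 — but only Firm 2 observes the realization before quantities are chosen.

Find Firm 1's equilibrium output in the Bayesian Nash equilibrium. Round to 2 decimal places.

14.34

Firm 2 with cost c maximizes (69 − 2(q₁+q₂) − c)·q₂, giving q₂(c) = (69 − c − 2q₁)/4.
E[c₂] = 0.1·21 + 0.65·23 + 0.25·24 = 23.05
Firm 1's FOC against E[q₂] yields q₁ = (69 − 2·3 + E[c₂])/6 = (69 − 6 + 23.05)/6 = 14.3417.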